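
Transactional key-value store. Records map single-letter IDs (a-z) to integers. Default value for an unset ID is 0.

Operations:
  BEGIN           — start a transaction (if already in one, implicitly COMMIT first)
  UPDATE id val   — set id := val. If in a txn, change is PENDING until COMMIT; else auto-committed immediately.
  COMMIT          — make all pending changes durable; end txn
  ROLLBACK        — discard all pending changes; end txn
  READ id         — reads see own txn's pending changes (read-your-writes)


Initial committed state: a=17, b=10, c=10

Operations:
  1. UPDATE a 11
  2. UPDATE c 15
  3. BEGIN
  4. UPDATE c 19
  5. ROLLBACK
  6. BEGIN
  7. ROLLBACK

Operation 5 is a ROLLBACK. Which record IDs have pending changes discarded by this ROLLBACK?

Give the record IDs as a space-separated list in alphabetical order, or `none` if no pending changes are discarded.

Answer: c

Derivation:
Initial committed: {a=17, b=10, c=10}
Op 1: UPDATE a=11 (auto-commit; committed a=11)
Op 2: UPDATE c=15 (auto-commit; committed c=15)
Op 3: BEGIN: in_txn=True, pending={}
Op 4: UPDATE c=19 (pending; pending now {c=19})
Op 5: ROLLBACK: discarded pending ['c']; in_txn=False
Op 6: BEGIN: in_txn=True, pending={}
Op 7: ROLLBACK: discarded pending []; in_txn=False
ROLLBACK at op 5 discards: ['c']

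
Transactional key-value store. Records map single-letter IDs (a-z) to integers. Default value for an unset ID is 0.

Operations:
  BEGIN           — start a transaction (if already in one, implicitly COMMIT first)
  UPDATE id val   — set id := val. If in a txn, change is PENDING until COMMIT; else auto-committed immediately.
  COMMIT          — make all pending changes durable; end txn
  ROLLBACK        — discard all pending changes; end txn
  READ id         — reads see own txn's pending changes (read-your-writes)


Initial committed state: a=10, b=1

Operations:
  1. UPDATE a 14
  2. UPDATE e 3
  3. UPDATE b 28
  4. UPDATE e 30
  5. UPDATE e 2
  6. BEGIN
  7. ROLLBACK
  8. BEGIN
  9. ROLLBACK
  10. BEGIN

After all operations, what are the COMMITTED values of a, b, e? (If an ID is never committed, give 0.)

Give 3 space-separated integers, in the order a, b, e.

Initial committed: {a=10, b=1}
Op 1: UPDATE a=14 (auto-commit; committed a=14)
Op 2: UPDATE e=3 (auto-commit; committed e=3)
Op 3: UPDATE b=28 (auto-commit; committed b=28)
Op 4: UPDATE e=30 (auto-commit; committed e=30)
Op 5: UPDATE e=2 (auto-commit; committed e=2)
Op 6: BEGIN: in_txn=True, pending={}
Op 7: ROLLBACK: discarded pending []; in_txn=False
Op 8: BEGIN: in_txn=True, pending={}
Op 9: ROLLBACK: discarded pending []; in_txn=False
Op 10: BEGIN: in_txn=True, pending={}
Final committed: {a=14, b=28, e=2}

Answer: 14 28 2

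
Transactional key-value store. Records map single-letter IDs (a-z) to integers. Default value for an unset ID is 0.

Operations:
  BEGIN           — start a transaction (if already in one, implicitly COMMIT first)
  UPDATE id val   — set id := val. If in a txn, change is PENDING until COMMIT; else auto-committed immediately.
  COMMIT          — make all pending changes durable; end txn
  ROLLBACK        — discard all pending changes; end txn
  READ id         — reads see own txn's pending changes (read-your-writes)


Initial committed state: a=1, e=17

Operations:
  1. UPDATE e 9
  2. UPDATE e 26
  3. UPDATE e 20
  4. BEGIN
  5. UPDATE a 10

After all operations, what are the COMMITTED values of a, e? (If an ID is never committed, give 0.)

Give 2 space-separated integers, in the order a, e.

Answer: 1 20

Derivation:
Initial committed: {a=1, e=17}
Op 1: UPDATE e=9 (auto-commit; committed e=9)
Op 2: UPDATE e=26 (auto-commit; committed e=26)
Op 3: UPDATE e=20 (auto-commit; committed e=20)
Op 4: BEGIN: in_txn=True, pending={}
Op 5: UPDATE a=10 (pending; pending now {a=10})
Final committed: {a=1, e=20}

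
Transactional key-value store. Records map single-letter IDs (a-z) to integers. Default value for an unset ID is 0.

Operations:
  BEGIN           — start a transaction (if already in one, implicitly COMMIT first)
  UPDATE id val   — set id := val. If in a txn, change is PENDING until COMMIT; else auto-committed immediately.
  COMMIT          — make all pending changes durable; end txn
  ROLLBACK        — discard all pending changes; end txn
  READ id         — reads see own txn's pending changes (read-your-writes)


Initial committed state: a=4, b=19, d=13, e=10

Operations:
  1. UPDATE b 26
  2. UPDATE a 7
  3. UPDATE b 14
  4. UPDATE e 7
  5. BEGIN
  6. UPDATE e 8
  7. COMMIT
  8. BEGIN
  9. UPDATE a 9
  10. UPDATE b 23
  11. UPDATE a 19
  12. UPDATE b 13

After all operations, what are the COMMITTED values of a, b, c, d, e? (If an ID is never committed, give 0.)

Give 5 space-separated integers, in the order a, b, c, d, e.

Answer: 7 14 0 13 8

Derivation:
Initial committed: {a=4, b=19, d=13, e=10}
Op 1: UPDATE b=26 (auto-commit; committed b=26)
Op 2: UPDATE a=7 (auto-commit; committed a=7)
Op 3: UPDATE b=14 (auto-commit; committed b=14)
Op 4: UPDATE e=7 (auto-commit; committed e=7)
Op 5: BEGIN: in_txn=True, pending={}
Op 6: UPDATE e=8 (pending; pending now {e=8})
Op 7: COMMIT: merged ['e'] into committed; committed now {a=7, b=14, d=13, e=8}
Op 8: BEGIN: in_txn=True, pending={}
Op 9: UPDATE a=9 (pending; pending now {a=9})
Op 10: UPDATE b=23 (pending; pending now {a=9, b=23})
Op 11: UPDATE a=19 (pending; pending now {a=19, b=23})
Op 12: UPDATE b=13 (pending; pending now {a=19, b=13})
Final committed: {a=7, b=14, d=13, e=8}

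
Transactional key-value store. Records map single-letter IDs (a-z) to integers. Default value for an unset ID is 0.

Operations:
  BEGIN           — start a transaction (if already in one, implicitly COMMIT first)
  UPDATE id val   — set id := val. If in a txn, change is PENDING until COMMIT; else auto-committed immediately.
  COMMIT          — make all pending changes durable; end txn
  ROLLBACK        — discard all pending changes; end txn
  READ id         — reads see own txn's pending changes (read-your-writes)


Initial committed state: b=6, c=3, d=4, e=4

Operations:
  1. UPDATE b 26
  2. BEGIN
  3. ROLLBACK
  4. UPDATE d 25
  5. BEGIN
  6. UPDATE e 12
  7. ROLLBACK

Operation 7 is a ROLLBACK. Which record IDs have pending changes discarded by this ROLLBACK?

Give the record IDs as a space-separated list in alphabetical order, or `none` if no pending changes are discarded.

Initial committed: {b=6, c=3, d=4, e=4}
Op 1: UPDATE b=26 (auto-commit; committed b=26)
Op 2: BEGIN: in_txn=True, pending={}
Op 3: ROLLBACK: discarded pending []; in_txn=False
Op 4: UPDATE d=25 (auto-commit; committed d=25)
Op 5: BEGIN: in_txn=True, pending={}
Op 6: UPDATE e=12 (pending; pending now {e=12})
Op 7: ROLLBACK: discarded pending ['e']; in_txn=False
ROLLBACK at op 7 discards: ['e']

Answer: e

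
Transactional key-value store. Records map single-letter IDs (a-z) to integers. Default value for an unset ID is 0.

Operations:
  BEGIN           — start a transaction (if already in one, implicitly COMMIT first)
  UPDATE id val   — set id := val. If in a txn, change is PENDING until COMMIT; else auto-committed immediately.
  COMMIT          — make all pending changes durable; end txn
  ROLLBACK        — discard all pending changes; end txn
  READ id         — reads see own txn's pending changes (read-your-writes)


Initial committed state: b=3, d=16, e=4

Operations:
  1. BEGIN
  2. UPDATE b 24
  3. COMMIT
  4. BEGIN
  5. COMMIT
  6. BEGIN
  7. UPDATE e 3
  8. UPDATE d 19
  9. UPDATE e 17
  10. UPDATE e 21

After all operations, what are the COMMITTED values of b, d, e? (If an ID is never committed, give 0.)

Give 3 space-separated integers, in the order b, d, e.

Answer: 24 16 4

Derivation:
Initial committed: {b=3, d=16, e=4}
Op 1: BEGIN: in_txn=True, pending={}
Op 2: UPDATE b=24 (pending; pending now {b=24})
Op 3: COMMIT: merged ['b'] into committed; committed now {b=24, d=16, e=4}
Op 4: BEGIN: in_txn=True, pending={}
Op 5: COMMIT: merged [] into committed; committed now {b=24, d=16, e=4}
Op 6: BEGIN: in_txn=True, pending={}
Op 7: UPDATE e=3 (pending; pending now {e=3})
Op 8: UPDATE d=19 (pending; pending now {d=19, e=3})
Op 9: UPDATE e=17 (pending; pending now {d=19, e=17})
Op 10: UPDATE e=21 (pending; pending now {d=19, e=21})
Final committed: {b=24, d=16, e=4}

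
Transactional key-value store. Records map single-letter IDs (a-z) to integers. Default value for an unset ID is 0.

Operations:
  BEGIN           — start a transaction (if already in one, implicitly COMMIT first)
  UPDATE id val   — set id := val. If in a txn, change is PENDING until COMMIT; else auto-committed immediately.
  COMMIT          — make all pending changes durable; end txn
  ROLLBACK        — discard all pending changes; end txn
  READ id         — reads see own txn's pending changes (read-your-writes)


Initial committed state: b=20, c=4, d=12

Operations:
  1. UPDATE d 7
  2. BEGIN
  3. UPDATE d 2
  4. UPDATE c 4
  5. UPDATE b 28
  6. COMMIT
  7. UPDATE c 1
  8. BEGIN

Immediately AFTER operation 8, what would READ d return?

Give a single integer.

Answer: 2

Derivation:
Initial committed: {b=20, c=4, d=12}
Op 1: UPDATE d=7 (auto-commit; committed d=7)
Op 2: BEGIN: in_txn=True, pending={}
Op 3: UPDATE d=2 (pending; pending now {d=2})
Op 4: UPDATE c=4 (pending; pending now {c=4, d=2})
Op 5: UPDATE b=28 (pending; pending now {b=28, c=4, d=2})
Op 6: COMMIT: merged ['b', 'c', 'd'] into committed; committed now {b=28, c=4, d=2}
Op 7: UPDATE c=1 (auto-commit; committed c=1)
Op 8: BEGIN: in_txn=True, pending={}
After op 8: visible(d) = 2 (pending={}, committed={b=28, c=1, d=2})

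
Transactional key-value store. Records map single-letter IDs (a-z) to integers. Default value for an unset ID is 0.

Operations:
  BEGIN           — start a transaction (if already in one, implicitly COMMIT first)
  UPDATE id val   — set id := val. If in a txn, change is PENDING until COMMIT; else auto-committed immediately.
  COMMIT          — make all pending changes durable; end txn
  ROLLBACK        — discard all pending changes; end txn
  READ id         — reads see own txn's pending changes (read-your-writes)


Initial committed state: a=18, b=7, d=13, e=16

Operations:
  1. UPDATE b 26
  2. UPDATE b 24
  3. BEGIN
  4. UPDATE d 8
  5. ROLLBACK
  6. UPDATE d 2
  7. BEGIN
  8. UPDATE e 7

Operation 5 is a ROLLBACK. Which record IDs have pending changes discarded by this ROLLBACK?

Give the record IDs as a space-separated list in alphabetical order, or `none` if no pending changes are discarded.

Initial committed: {a=18, b=7, d=13, e=16}
Op 1: UPDATE b=26 (auto-commit; committed b=26)
Op 2: UPDATE b=24 (auto-commit; committed b=24)
Op 3: BEGIN: in_txn=True, pending={}
Op 4: UPDATE d=8 (pending; pending now {d=8})
Op 5: ROLLBACK: discarded pending ['d']; in_txn=False
Op 6: UPDATE d=2 (auto-commit; committed d=2)
Op 7: BEGIN: in_txn=True, pending={}
Op 8: UPDATE e=7 (pending; pending now {e=7})
ROLLBACK at op 5 discards: ['d']

Answer: d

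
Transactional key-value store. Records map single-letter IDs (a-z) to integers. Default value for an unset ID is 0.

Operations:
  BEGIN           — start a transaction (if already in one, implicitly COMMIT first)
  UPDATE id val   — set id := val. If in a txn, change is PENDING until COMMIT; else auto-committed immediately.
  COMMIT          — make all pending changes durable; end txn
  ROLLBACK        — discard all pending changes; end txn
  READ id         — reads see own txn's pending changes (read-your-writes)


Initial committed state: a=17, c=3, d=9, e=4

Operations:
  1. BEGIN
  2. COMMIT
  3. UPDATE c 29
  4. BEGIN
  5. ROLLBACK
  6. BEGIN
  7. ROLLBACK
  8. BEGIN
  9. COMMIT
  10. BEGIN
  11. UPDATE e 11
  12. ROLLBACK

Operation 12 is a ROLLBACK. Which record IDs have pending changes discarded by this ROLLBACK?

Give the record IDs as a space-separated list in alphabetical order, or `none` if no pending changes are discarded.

Initial committed: {a=17, c=3, d=9, e=4}
Op 1: BEGIN: in_txn=True, pending={}
Op 2: COMMIT: merged [] into committed; committed now {a=17, c=3, d=9, e=4}
Op 3: UPDATE c=29 (auto-commit; committed c=29)
Op 4: BEGIN: in_txn=True, pending={}
Op 5: ROLLBACK: discarded pending []; in_txn=False
Op 6: BEGIN: in_txn=True, pending={}
Op 7: ROLLBACK: discarded pending []; in_txn=False
Op 8: BEGIN: in_txn=True, pending={}
Op 9: COMMIT: merged [] into committed; committed now {a=17, c=29, d=9, e=4}
Op 10: BEGIN: in_txn=True, pending={}
Op 11: UPDATE e=11 (pending; pending now {e=11})
Op 12: ROLLBACK: discarded pending ['e']; in_txn=False
ROLLBACK at op 12 discards: ['e']

Answer: e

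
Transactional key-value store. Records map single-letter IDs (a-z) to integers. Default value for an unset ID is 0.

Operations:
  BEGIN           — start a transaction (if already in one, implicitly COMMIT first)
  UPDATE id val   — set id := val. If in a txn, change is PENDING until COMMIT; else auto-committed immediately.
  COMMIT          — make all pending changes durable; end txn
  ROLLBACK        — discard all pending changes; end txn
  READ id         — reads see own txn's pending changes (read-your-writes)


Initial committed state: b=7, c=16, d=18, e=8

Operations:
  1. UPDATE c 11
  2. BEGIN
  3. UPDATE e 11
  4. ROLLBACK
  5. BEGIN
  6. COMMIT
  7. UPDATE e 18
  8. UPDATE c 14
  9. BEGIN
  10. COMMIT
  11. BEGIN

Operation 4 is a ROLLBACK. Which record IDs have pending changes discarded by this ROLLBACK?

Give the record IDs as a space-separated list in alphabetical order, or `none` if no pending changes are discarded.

Answer: e

Derivation:
Initial committed: {b=7, c=16, d=18, e=8}
Op 1: UPDATE c=11 (auto-commit; committed c=11)
Op 2: BEGIN: in_txn=True, pending={}
Op 3: UPDATE e=11 (pending; pending now {e=11})
Op 4: ROLLBACK: discarded pending ['e']; in_txn=False
Op 5: BEGIN: in_txn=True, pending={}
Op 6: COMMIT: merged [] into committed; committed now {b=7, c=11, d=18, e=8}
Op 7: UPDATE e=18 (auto-commit; committed e=18)
Op 8: UPDATE c=14 (auto-commit; committed c=14)
Op 9: BEGIN: in_txn=True, pending={}
Op 10: COMMIT: merged [] into committed; committed now {b=7, c=14, d=18, e=18}
Op 11: BEGIN: in_txn=True, pending={}
ROLLBACK at op 4 discards: ['e']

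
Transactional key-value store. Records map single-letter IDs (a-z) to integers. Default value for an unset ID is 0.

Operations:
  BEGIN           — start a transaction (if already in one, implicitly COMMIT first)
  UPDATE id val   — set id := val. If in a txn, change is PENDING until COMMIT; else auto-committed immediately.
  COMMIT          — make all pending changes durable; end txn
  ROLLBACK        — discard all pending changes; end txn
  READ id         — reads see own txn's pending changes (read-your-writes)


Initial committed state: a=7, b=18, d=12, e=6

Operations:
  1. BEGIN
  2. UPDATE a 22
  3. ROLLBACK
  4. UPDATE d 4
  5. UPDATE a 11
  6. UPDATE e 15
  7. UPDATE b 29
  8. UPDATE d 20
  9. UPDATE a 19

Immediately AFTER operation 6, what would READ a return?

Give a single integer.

Answer: 11

Derivation:
Initial committed: {a=7, b=18, d=12, e=6}
Op 1: BEGIN: in_txn=True, pending={}
Op 2: UPDATE a=22 (pending; pending now {a=22})
Op 3: ROLLBACK: discarded pending ['a']; in_txn=False
Op 4: UPDATE d=4 (auto-commit; committed d=4)
Op 5: UPDATE a=11 (auto-commit; committed a=11)
Op 6: UPDATE e=15 (auto-commit; committed e=15)
After op 6: visible(a) = 11 (pending={}, committed={a=11, b=18, d=4, e=15})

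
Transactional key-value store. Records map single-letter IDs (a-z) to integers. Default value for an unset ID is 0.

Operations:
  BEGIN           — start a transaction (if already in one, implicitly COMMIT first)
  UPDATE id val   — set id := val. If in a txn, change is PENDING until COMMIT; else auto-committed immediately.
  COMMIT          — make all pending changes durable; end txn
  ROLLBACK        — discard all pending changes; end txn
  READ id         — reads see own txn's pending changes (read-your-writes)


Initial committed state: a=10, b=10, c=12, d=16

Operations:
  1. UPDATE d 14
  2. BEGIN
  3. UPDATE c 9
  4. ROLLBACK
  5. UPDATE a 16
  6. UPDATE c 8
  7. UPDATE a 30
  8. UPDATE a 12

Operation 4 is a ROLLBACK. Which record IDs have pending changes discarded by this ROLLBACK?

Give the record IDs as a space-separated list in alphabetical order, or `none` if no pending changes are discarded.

Initial committed: {a=10, b=10, c=12, d=16}
Op 1: UPDATE d=14 (auto-commit; committed d=14)
Op 2: BEGIN: in_txn=True, pending={}
Op 3: UPDATE c=9 (pending; pending now {c=9})
Op 4: ROLLBACK: discarded pending ['c']; in_txn=False
Op 5: UPDATE a=16 (auto-commit; committed a=16)
Op 6: UPDATE c=8 (auto-commit; committed c=8)
Op 7: UPDATE a=30 (auto-commit; committed a=30)
Op 8: UPDATE a=12 (auto-commit; committed a=12)
ROLLBACK at op 4 discards: ['c']

Answer: c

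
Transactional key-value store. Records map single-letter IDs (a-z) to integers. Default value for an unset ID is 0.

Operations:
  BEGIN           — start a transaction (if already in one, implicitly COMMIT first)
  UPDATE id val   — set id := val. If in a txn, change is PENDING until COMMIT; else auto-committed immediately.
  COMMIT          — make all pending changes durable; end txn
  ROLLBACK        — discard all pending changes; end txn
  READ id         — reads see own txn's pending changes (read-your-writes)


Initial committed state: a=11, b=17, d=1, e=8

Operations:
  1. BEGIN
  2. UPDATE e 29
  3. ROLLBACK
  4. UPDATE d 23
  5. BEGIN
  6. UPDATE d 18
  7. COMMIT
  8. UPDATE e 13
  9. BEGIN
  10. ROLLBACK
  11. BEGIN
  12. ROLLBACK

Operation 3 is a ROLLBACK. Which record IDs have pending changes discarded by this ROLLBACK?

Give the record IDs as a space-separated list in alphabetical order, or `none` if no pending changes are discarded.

Initial committed: {a=11, b=17, d=1, e=8}
Op 1: BEGIN: in_txn=True, pending={}
Op 2: UPDATE e=29 (pending; pending now {e=29})
Op 3: ROLLBACK: discarded pending ['e']; in_txn=False
Op 4: UPDATE d=23 (auto-commit; committed d=23)
Op 5: BEGIN: in_txn=True, pending={}
Op 6: UPDATE d=18 (pending; pending now {d=18})
Op 7: COMMIT: merged ['d'] into committed; committed now {a=11, b=17, d=18, e=8}
Op 8: UPDATE e=13 (auto-commit; committed e=13)
Op 9: BEGIN: in_txn=True, pending={}
Op 10: ROLLBACK: discarded pending []; in_txn=False
Op 11: BEGIN: in_txn=True, pending={}
Op 12: ROLLBACK: discarded pending []; in_txn=False
ROLLBACK at op 3 discards: ['e']

Answer: e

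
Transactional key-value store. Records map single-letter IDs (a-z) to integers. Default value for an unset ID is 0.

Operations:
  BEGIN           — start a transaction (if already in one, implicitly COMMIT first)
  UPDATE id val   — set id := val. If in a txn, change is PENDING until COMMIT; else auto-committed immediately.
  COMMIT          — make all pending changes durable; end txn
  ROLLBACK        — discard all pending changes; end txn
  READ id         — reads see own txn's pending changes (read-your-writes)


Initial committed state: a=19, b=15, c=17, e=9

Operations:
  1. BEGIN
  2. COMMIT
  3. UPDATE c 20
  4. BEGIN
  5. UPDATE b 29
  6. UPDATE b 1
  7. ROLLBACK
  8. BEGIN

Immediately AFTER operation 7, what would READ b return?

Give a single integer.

Answer: 15

Derivation:
Initial committed: {a=19, b=15, c=17, e=9}
Op 1: BEGIN: in_txn=True, pending={}
Op 2: COMMIT: merged [] into committed; committed now {a=19, b=15, c=17, e=9}
Op 3: UPDATE c=20 (auto-commit; committed c=20)
Op 4: BEGIN: in_txn=True, pending={}
Op 5: UPDATE b=29 (pending; pending now {b=29})
Op 6: UPDATE b=1 (pending; pending now {b=1})
Op 7: ROLLBACK: discarded pending ['b']; in_txn=False
After op 7: visible(b) = 15 (pending={}, committed={a=19, b=15, c=20, e=9})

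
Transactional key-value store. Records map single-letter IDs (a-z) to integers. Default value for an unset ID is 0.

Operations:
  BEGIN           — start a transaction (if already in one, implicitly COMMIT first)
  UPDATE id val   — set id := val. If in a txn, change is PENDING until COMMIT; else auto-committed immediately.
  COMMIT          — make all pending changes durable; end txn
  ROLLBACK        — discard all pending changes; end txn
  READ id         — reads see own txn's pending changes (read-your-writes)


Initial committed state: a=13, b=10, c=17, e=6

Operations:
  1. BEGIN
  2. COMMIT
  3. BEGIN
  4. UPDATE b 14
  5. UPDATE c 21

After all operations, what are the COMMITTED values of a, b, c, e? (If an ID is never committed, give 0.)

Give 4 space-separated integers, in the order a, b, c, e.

Answer: 13 10 17 6

Derivation:
Initial committed: {a=13, b=10, c=17, e=6}
Op 1: BEGIN: in_txn=True, pending={}
Op 2: COMMIT: merged [] into committed; committed now {a=13, b=10, c=17, e=6}
Op 3: BEGIN: in_txn=True, pending={}
Op 4: UPDATE b=14 (pending; pending now {b=14})
Op 5: UPDATE c=21 (pending; pending now {b=14, c=21})
Final committed: {a=13, b=10, c=17, e=6}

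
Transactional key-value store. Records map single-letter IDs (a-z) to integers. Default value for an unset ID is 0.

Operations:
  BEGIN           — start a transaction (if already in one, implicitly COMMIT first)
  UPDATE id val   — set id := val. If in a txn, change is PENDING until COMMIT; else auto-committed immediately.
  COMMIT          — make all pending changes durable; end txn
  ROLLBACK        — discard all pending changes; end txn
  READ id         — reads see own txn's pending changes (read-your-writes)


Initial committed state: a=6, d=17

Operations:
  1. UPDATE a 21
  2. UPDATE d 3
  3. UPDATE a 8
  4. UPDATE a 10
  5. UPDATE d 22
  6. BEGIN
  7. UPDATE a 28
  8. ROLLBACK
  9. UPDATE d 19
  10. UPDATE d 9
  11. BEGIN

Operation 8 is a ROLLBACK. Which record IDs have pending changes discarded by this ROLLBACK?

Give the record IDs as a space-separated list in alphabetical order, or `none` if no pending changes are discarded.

Initial committed: {a=6, d=17}
Op 1: UPDATE a=21 (auto-commit; committed a=21)
Op 2: UPDATE d=3 (auto-commit; committed d=3)
Op 3: UPDATE a=8 (auto-commit; committed a=8)
Op 4: UPDATE a=10 (auto-commit; committed a=10)
Op 5: UPDATE d=22 (auto-commit; committed d=22)
Op 6: BEGIN: in_txn=True, pending={}
Op 7: UPDATE a=28 (pending; pending now {a=28})
Op 8: ROLLBACK: discarded pending ['a']; in_txn=False
Op 9: UPDATE d=19 (auto-commit; committed d=19)
Op 10: UPDATE d=9 (auto-commit; committed d=9)
Op 11: BEGIN: in_txn=True, pending={}
ROLLBACK at op 8 discards: ['a']

Answer: a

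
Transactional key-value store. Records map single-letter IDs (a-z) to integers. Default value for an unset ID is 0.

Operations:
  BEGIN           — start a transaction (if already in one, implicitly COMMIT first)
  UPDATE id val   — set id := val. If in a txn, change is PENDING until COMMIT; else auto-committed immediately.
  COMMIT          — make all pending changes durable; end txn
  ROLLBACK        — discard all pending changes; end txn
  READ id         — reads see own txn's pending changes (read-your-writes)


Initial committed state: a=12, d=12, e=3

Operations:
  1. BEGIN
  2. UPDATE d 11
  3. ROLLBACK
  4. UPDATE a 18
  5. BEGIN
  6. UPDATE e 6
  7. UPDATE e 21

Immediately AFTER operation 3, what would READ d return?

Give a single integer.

Initial committed: {a=12, d=12, e=3}
Op 1: BEGIN: in_txn=True, pending={}
Op 2: UPDATE d=11 (pending; pending now {d=11})
Op 3: ROLLBACK: discarded pending ['d']; in_txn=False
After op 3: visible(d) = 12 (pending={}, committed={a=12, d=12, e=3})

Answer: 12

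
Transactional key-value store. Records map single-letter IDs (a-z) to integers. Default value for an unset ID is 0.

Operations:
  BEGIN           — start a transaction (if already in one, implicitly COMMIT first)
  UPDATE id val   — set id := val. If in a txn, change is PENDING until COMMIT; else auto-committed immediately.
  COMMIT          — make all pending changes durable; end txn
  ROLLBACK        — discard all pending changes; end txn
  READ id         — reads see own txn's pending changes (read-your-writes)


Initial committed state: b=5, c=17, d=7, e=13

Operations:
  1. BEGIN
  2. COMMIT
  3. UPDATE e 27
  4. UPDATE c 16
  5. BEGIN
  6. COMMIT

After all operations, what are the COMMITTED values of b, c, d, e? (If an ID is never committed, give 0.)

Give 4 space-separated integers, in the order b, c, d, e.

Answer: 5 16 7 27

Derivation:
Initial committed: {b=5, c=17, d=7, e=13}
Op 1: BEGIN: in_txn=True, pending={}
Op 2: COMMIT: merged [] into committed; committed now {b=5, c=17, d=7, e=13}
Op 3: UPDATE e=27 (auto-commit; committed e=27)
Op 4: UPDATE c=16 (auto-commit; committed c=16)
Op 5: BEGIN: in_txn=True, pending={}
Op 6: COMMIT: merged [] into committed; committed now {b=5, c=16, d=7, e=27}
Final committed: {b=5, c=16, d=7, e=27}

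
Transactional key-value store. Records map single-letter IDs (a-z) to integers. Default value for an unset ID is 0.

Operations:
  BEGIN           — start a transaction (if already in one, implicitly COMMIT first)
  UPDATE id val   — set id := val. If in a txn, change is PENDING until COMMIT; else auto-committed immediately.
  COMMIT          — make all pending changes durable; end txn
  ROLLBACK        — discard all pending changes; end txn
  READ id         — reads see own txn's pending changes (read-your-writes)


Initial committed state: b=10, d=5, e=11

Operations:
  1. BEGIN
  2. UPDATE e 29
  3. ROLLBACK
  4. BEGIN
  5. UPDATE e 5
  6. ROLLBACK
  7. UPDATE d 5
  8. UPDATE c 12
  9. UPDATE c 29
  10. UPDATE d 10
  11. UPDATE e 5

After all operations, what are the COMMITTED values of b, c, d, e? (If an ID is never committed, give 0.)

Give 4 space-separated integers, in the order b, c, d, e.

Initial committed: {b=10, d=5, e=11}
Op 1: BEGIN: in_txn=True, pending={}
Op 2: UPDATE e=29 (pending; pending now {e=29})
Op 3: ROLLBACK: discarded pending ['e']; in_txn=False
Op 4: BEGIN: in_txn=True, pending={}
Op 5: UPDATE e=5 (pending; pending now {e=5})
Op 6: ROLLBACK: discarded pending ['e']; in_txn=False
Op 7: UPDATE d=5 (auto-commit; committed d=5)
Op 8: UPDATE c=12 (auto-commit; committed c=12)
Op 9: UPDATE c=29 (auto-commit; committed c=29)
Op 10: UPDATE d=10 (auto-commit; committed d=10)
Op 11: UPDATE e=5 (auto-commit; committed e=5)
Final committed: {b=10, c=29, d=10, e=5}

Answer: 10 29 10 5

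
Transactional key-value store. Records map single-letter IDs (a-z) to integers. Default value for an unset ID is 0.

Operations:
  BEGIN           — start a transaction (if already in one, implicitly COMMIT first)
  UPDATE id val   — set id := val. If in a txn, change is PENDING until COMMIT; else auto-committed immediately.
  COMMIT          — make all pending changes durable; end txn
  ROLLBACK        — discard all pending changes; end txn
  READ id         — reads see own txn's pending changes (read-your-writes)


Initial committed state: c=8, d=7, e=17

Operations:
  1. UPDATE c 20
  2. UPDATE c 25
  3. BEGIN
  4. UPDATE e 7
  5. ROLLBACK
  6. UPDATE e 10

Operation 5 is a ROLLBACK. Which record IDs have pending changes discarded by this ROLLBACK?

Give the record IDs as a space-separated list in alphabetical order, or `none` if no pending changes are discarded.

Initial committed: {c=8, d=7, e=17}
Op 1: UPDATE c=20 (auto-commit; committed c=20)
Op 2: UPDATE c=25 (auto-commit; committed c=25)
Op 3: BEGIN: in_txn=True, pending={}
Op 4: UPDATE e=7 (pending; pending now {e=7})
Op 5: ROLLBACK: discarded pending ['e']; in_txn=False
Op 6: UPDATE e=10 (auto-commit; committed e=10)
ROLLBACK at op 5 discards: ['e']

Answer: e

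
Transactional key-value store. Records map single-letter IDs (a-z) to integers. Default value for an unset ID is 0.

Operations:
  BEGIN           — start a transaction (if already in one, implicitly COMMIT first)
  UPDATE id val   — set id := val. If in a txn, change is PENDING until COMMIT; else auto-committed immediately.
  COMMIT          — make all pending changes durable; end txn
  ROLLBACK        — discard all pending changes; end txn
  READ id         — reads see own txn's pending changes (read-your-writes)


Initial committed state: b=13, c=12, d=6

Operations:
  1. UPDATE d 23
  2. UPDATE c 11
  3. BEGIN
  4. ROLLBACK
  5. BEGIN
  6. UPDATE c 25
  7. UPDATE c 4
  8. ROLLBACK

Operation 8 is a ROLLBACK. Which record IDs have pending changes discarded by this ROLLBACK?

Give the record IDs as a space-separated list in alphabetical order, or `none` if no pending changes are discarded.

Answer: c

Derivation:
Initial committed: {b=13, c=12, d=6}
Op 1: UPDATE d=23 (auto-commit; committed d=23)
Op 2: UPDATE c=11 (auto-commit; committed c=11)
Op 3: BEGIN: in_txn=True, pending={}
Op 4: ROLLBACK: discarded pending []; in_txn=False
Op 5: BEGIN: in_txn=True, pending={}
Op 6: UPDATE c=25 (pending; pending now {c=25})
Op 7: UPDATE c=4 (pending; pending now {c=4})
Op 8: ROLLBACK: discarded pending ['c']; in_txn=False
ROLLBACK at op 8 discards: ['c']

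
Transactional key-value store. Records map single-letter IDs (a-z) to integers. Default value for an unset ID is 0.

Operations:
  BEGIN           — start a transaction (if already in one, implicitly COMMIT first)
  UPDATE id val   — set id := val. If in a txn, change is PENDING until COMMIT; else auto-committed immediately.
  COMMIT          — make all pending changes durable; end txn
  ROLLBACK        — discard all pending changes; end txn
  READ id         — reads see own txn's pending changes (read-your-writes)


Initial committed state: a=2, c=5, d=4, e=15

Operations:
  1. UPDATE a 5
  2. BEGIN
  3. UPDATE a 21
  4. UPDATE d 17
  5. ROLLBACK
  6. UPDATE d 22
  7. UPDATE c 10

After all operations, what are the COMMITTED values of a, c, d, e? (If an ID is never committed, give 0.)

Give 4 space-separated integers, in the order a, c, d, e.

Answer: 5 10 22 15

Derivation:
Initial committed: {a=2, c=5, d=4, e=15}
Op 1: UPDATE a=5 (auto-commit; committed a=5)
Op 2: BEGIN: in_txn=True, pending={}
Op 3: UPDATE a=21 (pending; pending now {a=21})
Op 4: UPDATE d=17 (pending; pending now {a=21, d=17})
Op 5: ROLLBACK: discarded pending ['a', 'd']; in_txn=False
Op 6: UPDATE d=22 (auto-commit; committed d=22)
Op 7: UPDATE c=10 (auto-commit; committed c=10)
Final committed: {a=5, c=10, d=22, e=15}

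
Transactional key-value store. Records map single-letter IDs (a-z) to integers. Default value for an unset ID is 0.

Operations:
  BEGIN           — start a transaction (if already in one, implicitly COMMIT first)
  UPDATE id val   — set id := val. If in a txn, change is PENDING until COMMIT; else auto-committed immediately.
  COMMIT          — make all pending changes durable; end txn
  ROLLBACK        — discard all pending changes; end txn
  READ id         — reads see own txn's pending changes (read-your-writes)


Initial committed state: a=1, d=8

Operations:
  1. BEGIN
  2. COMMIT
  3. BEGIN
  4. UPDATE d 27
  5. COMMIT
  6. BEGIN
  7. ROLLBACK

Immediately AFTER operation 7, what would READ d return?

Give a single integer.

Answer: 27

Derivation:
Initial committed: {a=1, d=8}
Op 1: BEGIN: in_txn=True, pending={}
Op 2: COMMIT: merged [] into committed; committed now {a=1, d=8}
Op 3: BEGIN: in_txn=True, pending={}
Op 4: UPDATE d=27 (pending; pending now {d=27})
Op 5: COMMIT: merged ['d'] into committed; committed now {a=1, d=27}
Op 6: BEGIN: in_txn=True, pending={}
Op 7: ROLLBACK: discarded pending []; in_txn=False
After op 7: visible(d) = 27 (pending={}, committed={a=1, d=27})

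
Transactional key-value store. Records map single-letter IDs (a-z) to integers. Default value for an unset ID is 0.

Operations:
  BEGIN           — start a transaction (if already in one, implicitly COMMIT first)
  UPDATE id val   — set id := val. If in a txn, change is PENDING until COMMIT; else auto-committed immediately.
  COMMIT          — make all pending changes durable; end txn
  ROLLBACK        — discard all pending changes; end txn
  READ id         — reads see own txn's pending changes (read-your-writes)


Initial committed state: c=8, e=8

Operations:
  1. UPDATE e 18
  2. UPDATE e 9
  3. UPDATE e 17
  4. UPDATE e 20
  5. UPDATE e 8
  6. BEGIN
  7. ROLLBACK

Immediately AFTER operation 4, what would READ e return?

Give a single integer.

Initial committed: {c=8, e=8}
Op 1: UPDATE e=18 (auto-commit; committed e=18)
Op 2: UPDATE e=9 (auto-commit; committed e=9)
Op 3: UPDATE e=17 (auto-commit; committed e=17)
Op 4: UPDATE e=20 (auto-commit; committed e=20)
After op 4: visible(e) = 20 (pending={}, committed={c=8, e=20})

Answer: 20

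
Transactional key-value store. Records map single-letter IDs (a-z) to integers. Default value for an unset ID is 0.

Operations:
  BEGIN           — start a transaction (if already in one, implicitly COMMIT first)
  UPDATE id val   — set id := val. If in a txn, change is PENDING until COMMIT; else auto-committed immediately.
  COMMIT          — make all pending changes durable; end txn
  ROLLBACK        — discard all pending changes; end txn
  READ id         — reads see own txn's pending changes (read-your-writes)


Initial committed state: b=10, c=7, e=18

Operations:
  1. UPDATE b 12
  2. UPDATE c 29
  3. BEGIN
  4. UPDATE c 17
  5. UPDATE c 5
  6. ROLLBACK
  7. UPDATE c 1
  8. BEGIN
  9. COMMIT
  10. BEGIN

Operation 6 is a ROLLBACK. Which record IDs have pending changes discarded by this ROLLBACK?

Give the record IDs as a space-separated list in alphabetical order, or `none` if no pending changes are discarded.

Answer: c

Derivation:
Initial committed: {b=10, c=7, e=18}
Op 1: UPDATE b=12 (auto-commit; committed b=12)
Op 2: UPDATE c=29 (auto-commit; committed c=29)
Op 3: BEGIN: in_txn=True, pending={}
Op 4: UPDATE c=17 (pending; pending now {c=17})
Op 5: UPDATE c=5 (pending; pending now {c=5})
Op 6: ROLLBACK: discarded pending ['c']; in_txn=False
Op 7: UPDATE c=1 (auto-commit; committed c=1)
Op 8: BEGIN: in_txn=True, pending={}
Op 9: COMMIT: merged [] into committed; committed now {b=12, c=1, e=18}
Op 10: BEGIN: in_txn=True, pending={}
ROLLBACK at op 6 discards: ['c']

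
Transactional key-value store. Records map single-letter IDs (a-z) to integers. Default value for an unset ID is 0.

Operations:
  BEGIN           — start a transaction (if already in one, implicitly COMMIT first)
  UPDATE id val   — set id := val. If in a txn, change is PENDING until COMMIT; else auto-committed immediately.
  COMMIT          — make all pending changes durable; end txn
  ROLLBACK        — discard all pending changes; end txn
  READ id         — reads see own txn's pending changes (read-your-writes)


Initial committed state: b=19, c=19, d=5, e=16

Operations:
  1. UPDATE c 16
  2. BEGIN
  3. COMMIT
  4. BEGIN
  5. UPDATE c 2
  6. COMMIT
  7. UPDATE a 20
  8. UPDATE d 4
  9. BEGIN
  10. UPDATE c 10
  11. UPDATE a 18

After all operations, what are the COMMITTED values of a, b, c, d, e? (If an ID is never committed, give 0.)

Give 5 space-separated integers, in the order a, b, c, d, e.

Initial committed: {b=19, c=19, d=5, e=16}
Op 1: UPDATE c=16 (auto-commit; committed c=16)
Op 2: BEGIN: in_txn=True, pending={}
Op 3: COMMIT: merged [] into committed; committed now {b=19, c=16, d=5, e=16}
Op 4: BEGIN: in_txn=True, pending={}
Op 5: UPDATE c=2 (pending; pending now {c=2})
Op 6: COMMIT: merged ['c'] into committed; committed now {b=19, c=2, d=5, e=16}
Op 7: UPDATE a=20 (auto-commit; committed a=20)
Op 8: UPDATE d=4 (auto-commit; committed d=4)
Op 9: BEGIN: in_txn=True, pending={}
Op 10: UPDATE c=10 (pending; pending now {c=10})
Op 11: UPDATE a=18 (pending; pending now {a=18, c=10})
Final committed: {a=20, b=19, c=2, d=4, e=16}

Answer: 20 19 2 4 16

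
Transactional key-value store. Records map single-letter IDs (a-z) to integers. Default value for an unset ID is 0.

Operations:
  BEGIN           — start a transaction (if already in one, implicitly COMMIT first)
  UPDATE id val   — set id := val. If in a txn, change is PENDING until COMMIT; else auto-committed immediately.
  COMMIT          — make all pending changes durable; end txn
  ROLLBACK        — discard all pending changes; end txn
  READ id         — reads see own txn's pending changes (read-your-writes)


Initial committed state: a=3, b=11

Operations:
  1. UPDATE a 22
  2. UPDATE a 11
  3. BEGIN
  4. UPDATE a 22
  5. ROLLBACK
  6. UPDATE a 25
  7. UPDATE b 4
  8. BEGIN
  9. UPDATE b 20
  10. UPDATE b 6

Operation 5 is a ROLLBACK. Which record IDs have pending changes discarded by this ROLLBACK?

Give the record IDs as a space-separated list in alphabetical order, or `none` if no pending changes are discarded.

Answer: a

Derivation:
Initial committed: {a=3, b=11}
Op 1: UPDATE a=22 (auto-commit; committed a=22)
Op 2: UPDATE a=11 (auto-commit; committed a=11)
Op 3: BEGIN: in_txn=True, pending={}
Op 4: UPDATE a=22 (pending; pending now {a=22})
Op 5: ROLLBACK: discarded pending ['a']; in_txn=False
Op 6: UPDATE a=25 (auto-commit; committed a=25)
Op 7: UPDATE b=4 (auto-commit; committed b=4)
Op 8: BEGIN: in_txn=True, pending={}
Op 9: UPDATE b=20 (pending; pending now {b=20})
Op 10: UPDATE b=6 (pending; pending now {b=6})
ROLLBACK at op 5 discards: ['a']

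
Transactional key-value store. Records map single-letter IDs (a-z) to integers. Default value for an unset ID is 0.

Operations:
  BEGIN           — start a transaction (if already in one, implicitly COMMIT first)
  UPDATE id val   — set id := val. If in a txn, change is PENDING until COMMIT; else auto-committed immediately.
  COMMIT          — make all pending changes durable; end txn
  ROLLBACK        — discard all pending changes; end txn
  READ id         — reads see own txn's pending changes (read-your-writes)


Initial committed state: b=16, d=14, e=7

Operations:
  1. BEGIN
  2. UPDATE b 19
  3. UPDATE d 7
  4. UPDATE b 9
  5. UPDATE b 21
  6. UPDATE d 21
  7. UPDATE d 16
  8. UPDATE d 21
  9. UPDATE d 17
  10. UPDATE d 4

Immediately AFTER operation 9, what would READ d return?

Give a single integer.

Answer: 17

Derivation:
Initial committed: {b=16, d=14, e=7}
Op 1: BEGIN: in_txn=True, pending={}
Op 2: UPDATE b=19 (pending; pending now {b=19})
Op 3: UPDATE d=7 (pending; pending now {b=19, d=7})
Op 4: UPDATE b=9 (pending; pending now {b=9, d=7})
Op 5: UPDATE b=21 (pending; pending now {b=21, d=7})
Op 6: UPDATE d=21 (pending; pending now {b=21, d=21})
Op 7: UPDATE d=16 (pending; pending now {b=21, d=16})
Op 8: UPDATE d=21 (pending; pending now {b=21, d=21})
Op 9: UPDATE d=17 (pending; pending now {b=21, d=17})
After op 9: visible(d) = 17 (pending={b=21, d=17}, committed={b=16, d=14, e=7})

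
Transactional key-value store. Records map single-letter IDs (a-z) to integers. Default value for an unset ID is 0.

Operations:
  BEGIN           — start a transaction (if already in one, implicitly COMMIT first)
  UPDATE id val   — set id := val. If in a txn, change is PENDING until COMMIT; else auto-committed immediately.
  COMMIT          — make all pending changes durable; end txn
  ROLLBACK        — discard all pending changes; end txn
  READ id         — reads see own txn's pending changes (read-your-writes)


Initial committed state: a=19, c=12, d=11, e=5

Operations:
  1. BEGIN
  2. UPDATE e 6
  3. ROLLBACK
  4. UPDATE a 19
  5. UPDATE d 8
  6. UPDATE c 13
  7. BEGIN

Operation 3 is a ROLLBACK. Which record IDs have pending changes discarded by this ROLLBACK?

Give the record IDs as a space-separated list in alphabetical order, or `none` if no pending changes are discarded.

Answer: e

Derivation:
Initial committed: {a=19, c=12, d=11, e=5}
Op 1: BEGIN: in_txn=True, pending={}
Op 2: UPDATE e=6 (pending; pending now {e=6})
Op 3: ROLLBACK: discarded pending ['e']; in_txn=False
Op 4: UPDATE a=19 (auto-commit; committed a=19)
Op 5: UPDATE d=8 (auto-commit; committed d=8)
Op 6: UPDATE c=13 (auto-commit; committed c=13)
Op 7: BEGIN: in_txn=True, pending={}
ROLLBACK at op 3 discards: ['e']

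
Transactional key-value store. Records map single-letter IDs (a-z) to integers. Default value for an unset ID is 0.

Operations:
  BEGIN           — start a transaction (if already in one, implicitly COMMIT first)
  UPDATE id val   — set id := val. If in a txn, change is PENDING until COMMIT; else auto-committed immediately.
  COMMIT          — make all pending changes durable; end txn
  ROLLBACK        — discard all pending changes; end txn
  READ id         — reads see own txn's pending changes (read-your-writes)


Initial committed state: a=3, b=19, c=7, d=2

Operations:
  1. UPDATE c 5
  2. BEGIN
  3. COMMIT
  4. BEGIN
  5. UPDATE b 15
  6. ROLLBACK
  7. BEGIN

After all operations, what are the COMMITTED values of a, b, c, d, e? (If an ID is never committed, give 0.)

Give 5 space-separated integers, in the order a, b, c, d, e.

Answer: 3 19 5 2 0

Derivation:
Initial committed: {a=3, b=19, c=7, d=2}
Op 1: UPDATE c=5 (auto-commit; committed c=5)
Op 2: BEGIN: in_txn=True, pending={}
Op 3: COMMIT: merged [] into committed; committed now {a=3, b=19, c=5, d=2}
Op 4: BEGIN: in_txn=True, pending={}
Op 5: UPDATE b=15 (pending; pending now {b=15})
Op 6: ROLLBACK: discarded pending ['b']; in_txn=False
Op 7: BEGIN: in_txn=True, pending={}
Final committed: {a=3, b=19, c=5, d=2}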